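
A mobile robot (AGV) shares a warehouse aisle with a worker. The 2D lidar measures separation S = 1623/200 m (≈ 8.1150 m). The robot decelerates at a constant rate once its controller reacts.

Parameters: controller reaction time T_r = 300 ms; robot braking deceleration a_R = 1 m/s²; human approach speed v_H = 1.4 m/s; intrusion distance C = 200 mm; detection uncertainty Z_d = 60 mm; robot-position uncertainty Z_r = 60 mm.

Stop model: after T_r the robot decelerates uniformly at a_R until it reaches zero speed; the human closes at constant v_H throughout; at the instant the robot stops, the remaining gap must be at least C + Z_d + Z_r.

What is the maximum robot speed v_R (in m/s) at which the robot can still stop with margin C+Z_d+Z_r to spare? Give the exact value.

v_R_max = 5/2 m/s = 2.5000 m/s

collect terms ⇒ (1/2)·v_R² + (17/10)·v_R + (-59/8) = 0
  disc = (17/10)² − 4·(1/2)·(-59/8) = 441/25 ; √disc = 21/5
  v_R = (−(17/10) + 21/5) / (2·(1/2)) = 5/2 m/s
check:
stop time T_s = (5/2)/1 = 2.5000 s
robot in T_r: 2.5000·0.3000 = 0.7500 m
braking distance = 2.5000²/(2·1.0000) = 3.1250 m
human closes 1.4000·2.8000 = 3.9200 m
residual clearance needed = 0.2000+0.0600+0.0600 = 0.3200 m
sum ≈ 0.7500+3.1250+3.9200+0.3200 ≈ 8.1150 m = S ✓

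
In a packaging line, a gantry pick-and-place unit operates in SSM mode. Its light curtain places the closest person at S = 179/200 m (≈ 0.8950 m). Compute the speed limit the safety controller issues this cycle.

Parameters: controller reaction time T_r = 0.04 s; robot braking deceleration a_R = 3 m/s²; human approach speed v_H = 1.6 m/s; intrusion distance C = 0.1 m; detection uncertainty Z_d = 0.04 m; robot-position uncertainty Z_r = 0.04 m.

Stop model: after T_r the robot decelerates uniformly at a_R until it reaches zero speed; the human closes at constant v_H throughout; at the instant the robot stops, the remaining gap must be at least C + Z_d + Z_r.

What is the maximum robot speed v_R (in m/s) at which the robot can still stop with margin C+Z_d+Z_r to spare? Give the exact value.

v_R_max = 9/10 m/s = 0.9000 m/s

quadratic (1/6)·v² + (43/75)·v + (-651/1000) = 0
  disc = (43/75)² − 4·(1/6)·(-651/1000) = 17161/22500 ; √disc = 131/150
  v_R = (−(43/75) + 131/150) / (2·(1/6)) = 9/10 m/s
check:
braking lasts T_s = (9/10)/3 = 0.3000 s
robot in T_r: 0.9000·0.0400 = 0.0360 m
robot under decel: 0.9000²/(2·3.0000) = 0.1350 m
human closes 1.6000·0.3400 = 0.5440 m
residual clearance needed = 0.1000+0.0400+0.0400 = 0.1800 m
sum ≈ 0.0360+0.1350+0.5440+0.1800 ≈ 0.8950 m = S ✓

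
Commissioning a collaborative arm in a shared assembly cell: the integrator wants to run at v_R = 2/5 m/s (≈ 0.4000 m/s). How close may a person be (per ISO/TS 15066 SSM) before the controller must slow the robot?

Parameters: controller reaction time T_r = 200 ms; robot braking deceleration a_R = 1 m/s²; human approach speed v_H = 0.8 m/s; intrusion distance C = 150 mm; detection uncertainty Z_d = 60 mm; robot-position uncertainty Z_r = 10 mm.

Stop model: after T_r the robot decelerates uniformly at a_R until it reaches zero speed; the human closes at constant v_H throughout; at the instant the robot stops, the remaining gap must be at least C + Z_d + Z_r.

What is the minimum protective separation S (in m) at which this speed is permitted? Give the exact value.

S_min = 43/50 m = 0.8600 m

stop time T_s = (2/5)/1 = 0.4000 s
robot covers v_R·T_r = 0.4000·0.2000 = 0.0800 m before braking
robot covers 0.4000·0.4000 − ½·1.0000·0.4000² = 0.0800 m while stopping
human over T_r+T_s: 0.8000·(0.2000+0.4000) = 0.4800 m
residual clearance needed = 0.1500+0.0600+0.0100 = 0.2200 m
S_min ≈ 0.0800+0.0800+0.4800+0.2200  ⇒  S_min = 43/50 m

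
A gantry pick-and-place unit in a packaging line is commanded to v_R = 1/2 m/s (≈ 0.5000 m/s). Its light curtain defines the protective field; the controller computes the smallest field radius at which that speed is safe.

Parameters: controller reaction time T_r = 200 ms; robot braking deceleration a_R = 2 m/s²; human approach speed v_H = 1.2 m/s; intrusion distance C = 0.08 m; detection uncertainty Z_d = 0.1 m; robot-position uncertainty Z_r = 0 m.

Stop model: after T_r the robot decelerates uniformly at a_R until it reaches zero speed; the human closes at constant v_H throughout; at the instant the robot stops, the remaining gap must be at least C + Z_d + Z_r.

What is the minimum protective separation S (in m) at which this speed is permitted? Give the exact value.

S_min = 353/400 m = 0.8825 m

stop time T_s = (1/2)/2 = 0.2500 s
robot in T_r: 0.5000·0.2000 = 0.1000 m
robot under decel: 0.5000²/(2·2.0000) = 0.0625 m
person approaches 1.2000·(0.2000+0.2500) = 0.5400 m
C+Z_d+Z_r = 0.0800+0.1000+0.0000 = 0.1800 m
S_min ≈ 0.1000+0.0625+0.5400+0.1800  ⇒  S_min = 353/400 m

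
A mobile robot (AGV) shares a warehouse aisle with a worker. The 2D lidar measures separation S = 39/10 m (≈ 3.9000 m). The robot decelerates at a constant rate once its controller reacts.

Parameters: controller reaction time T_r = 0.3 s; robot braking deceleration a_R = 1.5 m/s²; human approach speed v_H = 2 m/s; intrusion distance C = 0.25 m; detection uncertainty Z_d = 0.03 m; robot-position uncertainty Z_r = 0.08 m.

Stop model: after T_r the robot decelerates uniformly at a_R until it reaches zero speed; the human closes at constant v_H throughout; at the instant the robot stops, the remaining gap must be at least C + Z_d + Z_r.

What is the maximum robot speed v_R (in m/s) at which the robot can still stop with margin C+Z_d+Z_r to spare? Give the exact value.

collect terms ⇒ (1/3)·v_R² + (49/30)·v_R + (-147/50) = 0
  disc = (49/30)² − 4·(1/3)·(-147/50) = 5929/900 ; √disc = 77/30
  v_R = (−(49/30) + 77/30) / (2·(1/3)) = 7/5 m/s
check:
braking lasts T_s = (7/5)/(3/2) = 0.9333 s
robot in T_r: 1.4000·0.3000 = 0.4200 m
robot under decel: 1.4000²/(2·1.5000) = 0.6533 m
human closes 2.0000·1.2333 = 2.4667 m
residual clearance needed = 0.2500+0.0300+0.0800 = 0.3600 m
sum ≈ 0.4200+0.6533+2.4667+0.3600 ≈ 3.9000 m = S ✓

v_R_max = 7/5 m/s = 1.4000 m/s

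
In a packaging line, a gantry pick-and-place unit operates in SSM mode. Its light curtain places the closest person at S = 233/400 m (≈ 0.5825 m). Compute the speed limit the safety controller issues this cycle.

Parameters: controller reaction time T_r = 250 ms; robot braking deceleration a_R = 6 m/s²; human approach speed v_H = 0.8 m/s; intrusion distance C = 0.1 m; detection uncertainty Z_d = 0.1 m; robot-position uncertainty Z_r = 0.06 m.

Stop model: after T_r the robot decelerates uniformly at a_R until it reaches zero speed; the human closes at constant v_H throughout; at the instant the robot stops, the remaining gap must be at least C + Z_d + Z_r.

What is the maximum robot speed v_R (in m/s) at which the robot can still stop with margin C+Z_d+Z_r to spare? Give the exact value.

v_R_max = 3/10 m/s = 0.3000 m/s

collect terms ⇒ (1/12)·v_R² + (23/60)·v_R + (-49/400) = 0
  disc = (23/60)² − 4·(1/12)·(-49/400) = 169/900 ; √disc = 13/30
  v_R = (−(23/60) + 13/30) / (2·(1/12)) = 3/10 m/s
check:
stop time T_s = (3/10)/6 = 0.0500 s
robot covers v_R·T_r = 0.3000·0.2500 = 0.0750 m before braking
robot covers 0.3000·0.0500 − ½·6.0000·0.0500² = 0.0075 m while stopping
human closes 0.8000·0.3000 = 0.2400 m
C+Z_d+Z_r = 0.1000+0.1000+0.0600 = 0.2600 m
sum ≈ 0.0750+0.0075+0.2400+0.2600 ≈ 0.5825 m = S ✓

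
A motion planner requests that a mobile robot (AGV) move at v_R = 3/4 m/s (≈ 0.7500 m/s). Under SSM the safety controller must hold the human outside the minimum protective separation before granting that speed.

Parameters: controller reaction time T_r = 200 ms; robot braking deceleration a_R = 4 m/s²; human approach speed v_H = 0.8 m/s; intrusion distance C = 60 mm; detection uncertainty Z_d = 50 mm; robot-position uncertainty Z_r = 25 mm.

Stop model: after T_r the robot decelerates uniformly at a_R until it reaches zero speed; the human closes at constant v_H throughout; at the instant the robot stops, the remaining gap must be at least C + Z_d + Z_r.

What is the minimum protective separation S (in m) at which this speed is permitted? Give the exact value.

T_s = v_R/a_R = (3/4)/4 = 0.1875 s
robot in T_r: 0.7500·0.2000 = 0.1500 m
robot covers 0.7500·0.1875 − ½·4.0000·0.1875² = 0.0703 m while stopping
human closes 0.8000·0.3875 = 0.3100 m
C+Z_d+Z_r = 0.0600+0.0500+0.0250 = 0.1350 m
S_min ≈ 0.1500+0.0703+0.3100+0.1350  ⇒  S_min = 2129/3200 m

S_min = 2129/3200 m = 0.6653 m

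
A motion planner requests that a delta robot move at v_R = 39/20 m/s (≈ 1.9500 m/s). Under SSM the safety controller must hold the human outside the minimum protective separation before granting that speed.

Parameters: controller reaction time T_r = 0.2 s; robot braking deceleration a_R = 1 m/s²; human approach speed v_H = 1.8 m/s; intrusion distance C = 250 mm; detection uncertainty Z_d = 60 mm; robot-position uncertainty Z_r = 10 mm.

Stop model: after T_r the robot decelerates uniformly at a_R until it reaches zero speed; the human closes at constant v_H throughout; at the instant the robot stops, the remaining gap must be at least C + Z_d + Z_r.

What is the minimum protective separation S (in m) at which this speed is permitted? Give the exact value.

T_s = v_R/a_R = (39/20)/1 = 1.9500 s
robot covers v_R·T_r = 1.9500·0.2000 = 0.3900 m before braking
braking distance = 1.9500²/(2·1.0000) = 1.9013 m
person approaches 1.8000·(0.2000+1.9500) = 3.8700 m
residual clearance needed = 0.2500+0.0600+0.0100 = 0.3200 m
S_min ≈ 0.3900+1.9013+3.8700+0.3200  ⇒  S_min = 1037/160 m

S_min = 1037/160 m = 6.4813 m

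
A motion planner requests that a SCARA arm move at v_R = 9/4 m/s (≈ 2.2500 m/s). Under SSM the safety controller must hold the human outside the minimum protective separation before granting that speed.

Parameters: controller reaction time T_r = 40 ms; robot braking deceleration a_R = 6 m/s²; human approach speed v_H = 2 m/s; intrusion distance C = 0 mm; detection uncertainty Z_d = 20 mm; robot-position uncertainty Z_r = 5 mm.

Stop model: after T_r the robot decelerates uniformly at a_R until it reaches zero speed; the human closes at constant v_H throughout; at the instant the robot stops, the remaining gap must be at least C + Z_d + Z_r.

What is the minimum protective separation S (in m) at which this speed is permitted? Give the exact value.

S_min = 2187/1600 m = 1.3669 m

stop time T_s = (9/4)/6 = 0.3750 s
robot covers v_R·T_r = 2.2500·0.0400 = 0.0900 m before braking
braking distance = 2.2500²/(2·6.0000) = 0.4219 m
human over T_r+T_s: 2.0000·(0.0400+0.3750) = 0.8300 m
C+Z_d+Z_r = 0.0000+0.0200+0.0050 = 0.0250 m
S_min ≈ 0.0900+0.4219+0.8300+0.0250  ⇒  S_min = 2187/1600 m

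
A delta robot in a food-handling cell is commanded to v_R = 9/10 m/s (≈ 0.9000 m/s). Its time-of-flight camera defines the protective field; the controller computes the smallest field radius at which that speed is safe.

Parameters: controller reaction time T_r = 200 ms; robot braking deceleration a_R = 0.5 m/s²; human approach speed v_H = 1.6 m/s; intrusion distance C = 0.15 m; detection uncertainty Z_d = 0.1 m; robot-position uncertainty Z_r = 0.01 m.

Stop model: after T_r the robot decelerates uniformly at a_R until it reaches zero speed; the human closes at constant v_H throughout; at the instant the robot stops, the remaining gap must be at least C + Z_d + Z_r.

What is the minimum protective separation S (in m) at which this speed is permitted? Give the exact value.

T_s = v_R/a_R = (9/10)/(1/2) = 1.8000 s
robot in T_r: 0.9000·0.2000 = 0.1800 m
braking distance = 0.9000²/(2·0.5000) = 0.8100 m
human over T_r+T_s: 1.6000·(0.2000+1.8000) = 3.2000 m
margins: 0.1500+0.1000+0.0100 = 0.2600 m
S_min ≈ 0.1800+0.8100+3.2000+0.2600  ⇒  S_min = 89/20 m

S_min = 89/20 m = 4.4500 m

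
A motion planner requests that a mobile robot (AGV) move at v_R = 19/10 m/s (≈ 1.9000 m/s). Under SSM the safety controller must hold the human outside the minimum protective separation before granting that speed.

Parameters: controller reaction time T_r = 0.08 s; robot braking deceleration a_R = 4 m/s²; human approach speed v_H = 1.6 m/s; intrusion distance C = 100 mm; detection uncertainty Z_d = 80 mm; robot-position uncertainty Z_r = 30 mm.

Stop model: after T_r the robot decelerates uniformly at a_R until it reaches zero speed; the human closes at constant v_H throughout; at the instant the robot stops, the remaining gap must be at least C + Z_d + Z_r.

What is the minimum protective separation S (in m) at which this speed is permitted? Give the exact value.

S_min = 1361/800 m = 1.7012 m

T_s = v_R/a_R = (19/10)/4 = 0.4750 s
robot covers v_R·T_r = 1.9000·0.0800 = 0.1520 m before braking
robot covers 1.9000·0.4750 − ½·4.0000·0.4750² = 0.4512 m while stopping
person approaches 1.6000·(0.0800+0.4750) = 0.8880 m
C+Z_d+Z_r = 0.1000+0.0800+0.0300 = 0.2100 m
S_min ≈ 0.1520+0.4512+0.8880+0.2100  ⇒  S_min = 1361/800 m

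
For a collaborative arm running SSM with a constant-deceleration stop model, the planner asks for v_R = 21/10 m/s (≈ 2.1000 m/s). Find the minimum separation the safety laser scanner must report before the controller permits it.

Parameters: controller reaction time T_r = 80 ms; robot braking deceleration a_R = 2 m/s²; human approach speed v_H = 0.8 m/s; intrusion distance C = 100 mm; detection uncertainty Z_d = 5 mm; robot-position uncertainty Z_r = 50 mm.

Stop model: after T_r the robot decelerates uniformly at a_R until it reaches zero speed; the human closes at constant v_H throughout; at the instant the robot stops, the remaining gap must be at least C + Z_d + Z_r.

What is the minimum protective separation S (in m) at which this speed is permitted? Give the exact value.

S_min = 4659/2000 m = 2.3295 m

stop time T_s = (21/10)/2 = 1.0500 s
robot covers v_R·T_r = 2.1000·0.0800 = 0.1680 m before braking
braking distance = 2.1000²/(2·2.0000) = 1.1025 m
person approaches 0.8000·(0.0800+1.0500) = 0.9040 m
residual clearance needed = 0.1000+0.0050+0.0500 = 0.1550 m
S_min ≈ 0.1680+1.1025+0.9040+0.1550  ⇒  S_min = 4659/2000 m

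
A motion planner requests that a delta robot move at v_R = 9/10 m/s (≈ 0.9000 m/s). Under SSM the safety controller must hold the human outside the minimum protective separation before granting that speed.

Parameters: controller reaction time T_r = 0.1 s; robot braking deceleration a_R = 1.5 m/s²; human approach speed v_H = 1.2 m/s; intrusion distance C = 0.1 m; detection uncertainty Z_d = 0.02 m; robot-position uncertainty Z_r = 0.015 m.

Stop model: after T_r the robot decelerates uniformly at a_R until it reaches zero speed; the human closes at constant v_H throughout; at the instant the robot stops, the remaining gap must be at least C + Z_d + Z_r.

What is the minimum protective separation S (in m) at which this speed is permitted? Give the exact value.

stop time T_s = (9/10)/(3/2) = 0.6000 s
reaction-phase robot travel = 0.9000·0.1000 = 0.0900 m
robot covers 0.9000·0.6000 − ½·1.5000·0.6000² = 0.2700 m while stopping
person approaches 1.2000·(0.1000+0.6000) = 0.8400 m
residual clearance needed = 0.1000+0.0200+0.0150 = 0.1350 m
S_min ≈ 0.0900+0.2700+0.8400+0.1350  ⇒  S_min = 267/200 m

S_min = 267/200 m = 1.3350 m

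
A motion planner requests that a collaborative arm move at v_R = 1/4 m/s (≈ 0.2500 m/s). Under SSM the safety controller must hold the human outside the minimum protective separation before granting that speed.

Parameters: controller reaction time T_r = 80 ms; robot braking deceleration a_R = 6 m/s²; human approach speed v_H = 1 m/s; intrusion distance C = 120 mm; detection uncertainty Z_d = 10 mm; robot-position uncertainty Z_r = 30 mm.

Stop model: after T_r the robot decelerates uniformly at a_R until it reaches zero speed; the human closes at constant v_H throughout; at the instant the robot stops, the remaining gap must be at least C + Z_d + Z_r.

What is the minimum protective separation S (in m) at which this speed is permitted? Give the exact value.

stop time T_s = (1/4)/6 = 0.0417 s
robot in T_r: 0.2500·0.0800 = 0.0200 m
robot under decel: 0.2500²/(2·6.0000) = 0.0052 m
human closes 1.0000·0.1217 = 0.1217 m
residual clearance needed = 0.1200+0.0100+0.0300 = 0.1600 m
S_min ≈ 0.0200+0.0052+0.1217+0.1600  ⇒  S_min = 491/1600 m

S_min = 491/1600 m = 0.3069 m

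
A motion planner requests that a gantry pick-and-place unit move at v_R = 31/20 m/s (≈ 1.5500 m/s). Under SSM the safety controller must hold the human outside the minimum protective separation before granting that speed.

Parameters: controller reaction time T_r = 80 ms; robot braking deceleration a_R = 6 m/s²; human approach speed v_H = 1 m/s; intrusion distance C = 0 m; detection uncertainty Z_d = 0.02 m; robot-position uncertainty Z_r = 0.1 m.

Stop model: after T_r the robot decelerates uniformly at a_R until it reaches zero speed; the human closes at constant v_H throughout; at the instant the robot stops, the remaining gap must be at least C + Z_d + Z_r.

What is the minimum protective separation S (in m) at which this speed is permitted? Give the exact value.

S_min = 18781/24000 m = 0.7825 m

stop time T_s = (31/20)/6 = 0.2583 s
robot covers v_R·T_r = 1.5500·0.0800 = 0.1240 m before braking
robot covers 1.5500·0.2583 − ½·6.0000·0.2583² = 0.2002 m while stopping
person approaches 1.0000·(0.0800+0.2583) = 0.3383 m
C+Z_d+Z_r = 0.0000+0.0200+0.1000 = 0.1200 m
S_min ≈ 0.1240+0.2002+0.3383+0.1200  ⇒  S_min = 18781/24000 m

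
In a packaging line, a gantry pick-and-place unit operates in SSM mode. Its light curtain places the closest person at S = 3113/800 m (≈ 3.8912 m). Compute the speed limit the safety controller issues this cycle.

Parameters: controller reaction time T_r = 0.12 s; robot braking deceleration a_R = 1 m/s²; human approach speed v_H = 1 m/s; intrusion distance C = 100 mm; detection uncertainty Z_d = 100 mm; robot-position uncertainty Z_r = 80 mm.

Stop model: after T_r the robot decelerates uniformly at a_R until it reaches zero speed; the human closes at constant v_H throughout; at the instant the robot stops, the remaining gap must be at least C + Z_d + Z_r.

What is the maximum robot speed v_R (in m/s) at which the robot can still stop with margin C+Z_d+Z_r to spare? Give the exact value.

at the boundary: (1/2)·v² + (28/25)·v + (-2793/800) = 0
  disc = (28/25)² − 4·(1/2)·(-2793/800) = 82369/10000 ; √disc = 287/100
  v_R = (−(28/25) + 287/100) / (2·(1/2)) = 7/4 m/s
check:
T_s = v_R/a_R = (7/4)/1 = 1.7500 s
robot in T_r: 1.7500·0.1200 = 0.2100 m
robot under decel: 1.7500²/(2·1.0000) = 1.5312 m
human over T_r+T_s: 1.0000·(0.1200+1.7500) = 1.8700 m
C+Z_d+Z_r = 0.1000+0.1000+0.0800 = 0.2800 m
sum ≈ 0.2100+1.5312+1.8700+0.2800 ≈ 3.8912 m = S ✓

v_R_max = 7/4 m/s = 1.7500 m/s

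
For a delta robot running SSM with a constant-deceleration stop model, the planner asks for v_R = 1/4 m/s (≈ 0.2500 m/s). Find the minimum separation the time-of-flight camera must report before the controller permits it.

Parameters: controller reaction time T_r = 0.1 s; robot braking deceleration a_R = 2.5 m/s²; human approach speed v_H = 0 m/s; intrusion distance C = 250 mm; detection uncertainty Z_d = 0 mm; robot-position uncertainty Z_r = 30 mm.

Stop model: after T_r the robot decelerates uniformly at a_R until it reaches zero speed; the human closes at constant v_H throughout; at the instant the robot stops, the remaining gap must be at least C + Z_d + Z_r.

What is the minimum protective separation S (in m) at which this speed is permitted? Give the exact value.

S_min = 127/400 m = 0.3175 m

T_s = v_R/a_R = (1/4)/(5/2) = 0.1000 s
robot in T_r: 0.2500·0.1000 = 0.0250 m
robot covers 0.2500·0.1000 − ½·2.5000·0.1000² = 0.0125 m while stopping
person approaches 0.0000·(0.1000+0.1000) = 0.0000 m
residual clearance needed = 0.2500+0.0000+0.0300 = 0.2800 m
S_min ≈ 0.0250+0.0125+0.0000+0.2800  ⇒  S_min = 127/400 m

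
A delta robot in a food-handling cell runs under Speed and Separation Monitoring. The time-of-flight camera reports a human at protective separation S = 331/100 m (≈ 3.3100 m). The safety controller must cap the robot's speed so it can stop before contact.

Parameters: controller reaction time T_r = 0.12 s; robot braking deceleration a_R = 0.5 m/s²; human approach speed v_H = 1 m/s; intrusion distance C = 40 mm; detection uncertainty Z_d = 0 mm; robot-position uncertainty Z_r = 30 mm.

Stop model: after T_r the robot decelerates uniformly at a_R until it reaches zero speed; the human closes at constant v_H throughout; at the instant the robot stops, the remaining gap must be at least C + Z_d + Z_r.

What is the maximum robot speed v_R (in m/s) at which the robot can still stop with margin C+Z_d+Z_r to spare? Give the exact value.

at the boundary: (1)·v² + (53/25)·v + (-78/25) = 0
  disc = (53/25)² − 4·(1)·(-78/25) = 10609/625 ; √disc = 103/25
  v_R = (−(53/25) + 103/25) / (2·(1)) = 1 m/s
check:
T_s = v_R/a_R = 1/(1/2) = 2.0000 s
robot in T_r: 1.0000·0.1200 = 0.1200 m
braking distance = 1.0000²/(2·0.5000) = 1.0000 m
person approaches 1.0000·(0.1200+2.0000) = 2.1200 m
margins: 0.0400+0.0000+0.0300 = 0.0700 m
sum ≈ 0.1200+1.0000+2.1200+0.0700 ≈ 3.3100 m = S ✓

v_R_max = 1 m/s = 1.0000 m/s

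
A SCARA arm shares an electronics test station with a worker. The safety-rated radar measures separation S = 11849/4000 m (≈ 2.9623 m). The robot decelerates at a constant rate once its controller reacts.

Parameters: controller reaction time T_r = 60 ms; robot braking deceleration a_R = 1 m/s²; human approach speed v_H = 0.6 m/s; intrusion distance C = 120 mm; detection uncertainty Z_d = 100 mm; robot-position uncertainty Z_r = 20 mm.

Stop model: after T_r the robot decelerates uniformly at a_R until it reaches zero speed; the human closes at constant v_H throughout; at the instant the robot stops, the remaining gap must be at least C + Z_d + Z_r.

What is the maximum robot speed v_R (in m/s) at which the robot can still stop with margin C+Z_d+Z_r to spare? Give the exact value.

at the boundary: (1/2)·v² + (33/50)·v + (-2149/800) = 0
  disc = (33/50)² − 4·(1/2)·(-2149/800) = 58081/10000 ; √disc = 241/100
  v_R = (−(33/50) + 241/100) / (2·(1/2)) = 7/4 m/s
check:
T_s = v_R/a_R = (7/4)/1 = 1.7500 s
reaction-phase robot travel = 1.7500·0.0600 = 0.1050 m
robot covers 1.7500·1.7500 − ½·1.0000·1.7500² = 1.5312 m while stopping
human over T_r+T_s: 0.6000·(0.0600+1.7500) = 1.0860 m
residual clearance needed = 0.1200+0.1000+0.0200 = 0.2400 m
sum ≈ 0.1050+1.5312+1.0860+0.2400 ≈ 2.9623 m = S ✓

v_R_max = 7/4 m/s = 1.7500 m/s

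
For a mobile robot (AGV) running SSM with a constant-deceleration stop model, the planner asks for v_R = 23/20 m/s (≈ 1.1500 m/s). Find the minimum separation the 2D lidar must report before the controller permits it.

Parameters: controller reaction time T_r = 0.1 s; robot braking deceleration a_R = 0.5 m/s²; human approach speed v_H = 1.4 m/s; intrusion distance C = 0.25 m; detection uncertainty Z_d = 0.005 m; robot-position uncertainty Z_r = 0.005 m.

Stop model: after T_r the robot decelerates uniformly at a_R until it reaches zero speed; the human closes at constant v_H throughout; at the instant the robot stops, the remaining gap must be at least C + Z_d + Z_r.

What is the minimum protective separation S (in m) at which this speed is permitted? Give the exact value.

stop time T_s = (23/20)/(1/2) = 2.3000 s
robot in T_r: 1.1500·0.1000 = 0.1150 m
robot under decel: 1.1500²/(2·0.5000) = 1.3225 m
person approaches 1.4000·(0.1000+2.3000) = 3.3600 m
residual clearance needed = 0.2500+0.0050+0.0050 = 0.2600 m
S_min ≈ 0.1150+1.3225+3.3600+0.2600  ⇒  S_min = 2023/400 m

S_min = 2023/400 m = 5.0575 m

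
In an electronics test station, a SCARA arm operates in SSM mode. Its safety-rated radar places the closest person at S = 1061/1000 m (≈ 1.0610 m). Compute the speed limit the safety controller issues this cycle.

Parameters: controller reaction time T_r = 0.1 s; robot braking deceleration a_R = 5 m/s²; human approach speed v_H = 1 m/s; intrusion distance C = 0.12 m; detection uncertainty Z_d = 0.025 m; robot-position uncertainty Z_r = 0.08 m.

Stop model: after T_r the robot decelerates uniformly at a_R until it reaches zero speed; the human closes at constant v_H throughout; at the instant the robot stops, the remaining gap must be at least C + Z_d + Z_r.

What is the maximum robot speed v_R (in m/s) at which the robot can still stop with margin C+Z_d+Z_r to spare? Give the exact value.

v_R_max = 8/5 m/s = 1.6000 m/s

at the boundary: (1/10)·v² + (3/10)·v + (-92/125) = 0
  disc = (3/10)² − 4·(1/10)·(-92/125) = 961/2500 ; √disc = 31/50
  v_R = (−(3/10) + 31/50) / (2·(1/10)) = 8/5 m/s
check:
braking lasts T_s = (8/5)/5 = 0.3200 s
reaction-phase robot travel = 1.6000·0.1000 = 0.1600 m
braking distance = 1.6000²/(2·5.0000) = 0.2560 m
human closes 1.0000·0.4200 = 0.4200 m
residual clearance needed = 0.1200+0.0250+0.0800 = 0.2250 m
sum ≈ 0.1600+0.2560+0.4200+0.2250 ≈ 1.0610 m = S ✓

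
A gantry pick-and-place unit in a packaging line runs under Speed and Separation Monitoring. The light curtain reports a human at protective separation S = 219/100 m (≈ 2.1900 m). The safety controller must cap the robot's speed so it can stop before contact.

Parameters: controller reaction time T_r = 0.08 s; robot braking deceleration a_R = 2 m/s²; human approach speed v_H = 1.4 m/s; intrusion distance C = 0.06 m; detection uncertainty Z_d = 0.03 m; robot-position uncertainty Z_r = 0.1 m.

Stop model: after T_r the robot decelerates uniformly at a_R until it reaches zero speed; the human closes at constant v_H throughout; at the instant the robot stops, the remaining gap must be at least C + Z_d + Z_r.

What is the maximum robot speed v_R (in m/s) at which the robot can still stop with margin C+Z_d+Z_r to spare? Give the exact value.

v_R_max = 8/5 m/s = 1.6000 m/s

collect terms ⇒ (1/4)·v_R² + (39/50)·v_R + (-236/125) = 0
  disc = (39/50)² − 4·(1/4)·(-236/125) = 6241/2500 ; √disc = 79/50
  v_R = (−(39/50) + 79/50) / (2·(1/4)) = 8/5 m/s
check:
braking lasts T_s = (8/5)/2 = 0.8000 s
robot in T_r: 1.6000·0.0800 = 0.1280 m
braking distance = 1.6000²/(2·2.0000) = 0.6400 m
human over T_r+T_s: 1.4000·(0.0800+0.8000) = 1.2320 m
residual clearance needed = 0.0600+0.0300+0.1000 = 0.1900 m
sum ≈ 0.1280+0.6400+1.2320+0.1900 ≈ 2.1900 m = S ✓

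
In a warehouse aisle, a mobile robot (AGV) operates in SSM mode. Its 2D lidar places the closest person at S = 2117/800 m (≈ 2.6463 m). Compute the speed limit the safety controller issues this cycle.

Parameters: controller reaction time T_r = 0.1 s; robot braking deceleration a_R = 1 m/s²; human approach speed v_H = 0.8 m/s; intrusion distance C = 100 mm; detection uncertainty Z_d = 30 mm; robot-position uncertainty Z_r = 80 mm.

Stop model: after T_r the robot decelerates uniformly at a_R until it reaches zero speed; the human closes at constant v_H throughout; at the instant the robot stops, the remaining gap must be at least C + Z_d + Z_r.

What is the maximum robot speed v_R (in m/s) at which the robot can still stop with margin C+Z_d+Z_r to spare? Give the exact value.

v_R_max = 29/20 m/s = 1.4500 m/s

at the boundary: (1/2)·v² + (9/10)·v + (-377/160) = 0
  disc = (9/10)² − 4·(1/2)·(-377/160) = 2209/400 ; √disc = 47/20
  v_R = (−(9/10) + 47/20) / (2·(1/2)) = 29/20 m/s
check:
T_s = v_R/a_R = (29/20)/1 = 1.4500 s
robot covers v_R·T_r = 1.4500·0.1000 = 0.1450 m before braking
robot under decel: 1.4500²/(2·1.0000) = 1.0513 m
human over T_r+T_s: 0.8000·(0.1000+1.4500) = 1.2400 m
margins: 0.1000+0.0300+0.0800 = 0.2100 m
sum ≈ 0.1450+1.0513+1.2400+0.2100 ≈ 2.6463 m = S ✓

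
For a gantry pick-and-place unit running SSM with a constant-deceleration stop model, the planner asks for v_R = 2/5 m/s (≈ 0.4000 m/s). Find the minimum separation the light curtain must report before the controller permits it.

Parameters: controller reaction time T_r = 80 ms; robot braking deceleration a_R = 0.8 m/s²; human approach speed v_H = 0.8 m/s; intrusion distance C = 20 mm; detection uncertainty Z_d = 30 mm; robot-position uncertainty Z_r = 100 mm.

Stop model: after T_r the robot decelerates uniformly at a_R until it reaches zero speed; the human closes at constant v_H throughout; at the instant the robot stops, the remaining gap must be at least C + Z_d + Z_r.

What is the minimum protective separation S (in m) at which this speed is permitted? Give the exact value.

S_min = 373/500 m = 0.7460 m

T_s = v_R/a_R = (2/5)/(4/5) = 0.5000 s
reaction-phase robot travel = 0.4000·0.0800 = 0.0320 m
robot under decel: 0.4000²/(2·0.8000) = 0.1000 m
human over T_r+T_s: 0.8000·(0.0800+0.5000) = 0.4640 m
residual clearance needed = 0.0200+0.0300+0.1000 = 0.1500 m
S_min ≈ 0.0320+0.1000+0.4640+0.1500  ⇒  S_min = 373/500 m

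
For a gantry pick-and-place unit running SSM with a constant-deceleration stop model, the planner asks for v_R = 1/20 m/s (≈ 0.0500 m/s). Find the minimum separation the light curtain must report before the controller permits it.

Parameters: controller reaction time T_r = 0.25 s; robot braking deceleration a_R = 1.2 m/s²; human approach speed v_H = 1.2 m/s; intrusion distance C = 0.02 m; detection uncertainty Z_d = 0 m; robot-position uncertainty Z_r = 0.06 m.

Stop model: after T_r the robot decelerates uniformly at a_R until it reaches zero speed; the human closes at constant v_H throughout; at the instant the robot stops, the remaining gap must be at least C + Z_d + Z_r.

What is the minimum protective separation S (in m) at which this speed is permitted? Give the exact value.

stop time T_s = (1/20)/(6/5) = 0.0417 s
robot covers v_R·T_r = 0.0500·0.2500 = 0.0125 m before braking
braking distance = 0.0500²/(2·1.2000) = 0.0010 m
person approaches 1.2000·(0.2500+0.0417) = 0.3500 m
margins: 0.0200+0.0000+0.0600 = 0.0800 m
S_min ≈ 0.0125+0.0010+0.3500+0.0800  ⇒  S_min = 2129/4800 m

S_min = 2129/4800 m = 0.4435 m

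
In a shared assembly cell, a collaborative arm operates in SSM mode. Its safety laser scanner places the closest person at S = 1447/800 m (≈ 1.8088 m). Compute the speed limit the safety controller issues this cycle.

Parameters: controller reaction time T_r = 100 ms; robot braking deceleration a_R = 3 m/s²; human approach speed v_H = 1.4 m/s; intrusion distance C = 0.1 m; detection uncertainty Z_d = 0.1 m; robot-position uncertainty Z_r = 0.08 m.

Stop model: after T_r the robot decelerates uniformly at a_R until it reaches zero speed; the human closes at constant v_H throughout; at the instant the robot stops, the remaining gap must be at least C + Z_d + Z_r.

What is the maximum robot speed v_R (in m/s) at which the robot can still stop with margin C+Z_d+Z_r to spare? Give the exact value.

quadratic (1/6)·v² + (17/30)·v + (-1111/800) = 0
  disc = (17/30)² − 4·(1/6)·(-1111/800) = 4489/3600 ; √disc = 67/60
  v_R = (−(17/30) + 67/60) / (2·(1/6)) = 33/20 m/s
check:
T_s = v_R/a_R = (33/20)/3 = 0.5500 s
robot in T_r: 1.6500·0.1000 = 0.1650 m
robot under decel: 1.6500²/(2·3.0000) = 0.4537 m
human closes 1.4000·0.6500 = 0.9100 m
margins: 0.1000+0.1000+0.0800 = 0.2800 m
sum ≈ 0.1650+0.4537+0.9100+0.2800 ≈ 1.8088 m = S ✓

v_R_max = 33/20 m/s = 1.6500 m/s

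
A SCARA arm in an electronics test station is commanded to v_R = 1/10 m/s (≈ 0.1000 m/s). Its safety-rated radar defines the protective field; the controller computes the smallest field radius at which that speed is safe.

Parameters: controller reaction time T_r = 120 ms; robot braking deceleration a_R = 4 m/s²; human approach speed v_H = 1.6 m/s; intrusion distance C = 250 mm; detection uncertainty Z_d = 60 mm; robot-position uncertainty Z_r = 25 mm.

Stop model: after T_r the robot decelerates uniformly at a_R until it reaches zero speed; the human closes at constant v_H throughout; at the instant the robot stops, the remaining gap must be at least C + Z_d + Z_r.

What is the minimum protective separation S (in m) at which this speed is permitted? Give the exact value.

S_min = 2321/4000 m = 0.5803 m

T_s = v_R/a_R = (1/10)/4 = 0.0250 s
reaction-phase robot travel = 0.1000·0.1200 = 0.0120 m
braking distance = 0.1000²/(2·4.0000) = 0.0013 m
human closes 1.6000·0.1450 = 0.2320 m
margins: 0.2500+0.0600+0.0250 = 0.3350 m
S_min ≈ 0.0120+0.0013+0.2320+0.3350  ⇒  S_min = 2321/4000 m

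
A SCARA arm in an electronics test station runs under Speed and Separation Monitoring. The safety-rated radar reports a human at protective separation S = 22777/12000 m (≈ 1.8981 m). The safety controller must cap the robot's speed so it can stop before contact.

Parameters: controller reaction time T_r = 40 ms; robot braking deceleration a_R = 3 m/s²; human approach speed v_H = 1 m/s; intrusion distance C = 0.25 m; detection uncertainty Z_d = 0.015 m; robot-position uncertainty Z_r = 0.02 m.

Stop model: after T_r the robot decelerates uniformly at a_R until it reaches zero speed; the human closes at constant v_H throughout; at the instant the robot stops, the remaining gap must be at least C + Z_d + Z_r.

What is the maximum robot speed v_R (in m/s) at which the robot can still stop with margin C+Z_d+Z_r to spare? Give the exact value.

v_R_max = 43/20 m/s = 2.1500 m/s

quadratic (1/6)·v² + (28/75)·v + (-18877/12000) = 0
  disc = (28/75)² − 4·(1/6)·(-18877/12000) = 11881/10000 ; √disc = 109/100
  v_R = (−(28/75) + 109/100) / (2·(1/6)) = 43/20 m/s
check:
T_s = v_R/a_R = (43/20)/3 = 0.7167 s
reaction-phase robot travel = 2.1500·0.0400 = 0.0860 m
robot under decel: 2.1500²/(2·3.0000) = 0.7704 m
human over T_r+T_s: 1.0000·(0.0400+0.7167) = 0.7567 m
margins: 0.2500+0.0150+0.0200 = 0.2850 m
sum ≈ 0.0860+0.7704+0.7567+0.2850 ≈ 1.8981 m = S ✓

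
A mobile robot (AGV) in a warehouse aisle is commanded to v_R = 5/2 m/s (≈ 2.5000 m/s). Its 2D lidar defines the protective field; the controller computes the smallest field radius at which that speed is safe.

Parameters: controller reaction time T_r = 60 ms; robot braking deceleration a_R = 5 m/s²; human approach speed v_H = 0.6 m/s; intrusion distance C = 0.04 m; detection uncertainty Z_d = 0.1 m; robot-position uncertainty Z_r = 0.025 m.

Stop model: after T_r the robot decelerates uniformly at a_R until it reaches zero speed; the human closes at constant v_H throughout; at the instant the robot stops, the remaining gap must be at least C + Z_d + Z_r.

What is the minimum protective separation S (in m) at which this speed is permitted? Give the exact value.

S_min = 319/250 m = 1.2760 m

braking lasts T_s = (5/2)/5 = 0.5000 s
reaction-phase robot travel = 2.5000·0.0600 = 0.1500 m
braking distance = 2.5000²/(2·5.0000) = 0.6250 m
person approaches 0.6000·(0.0600+0.5000) = 0.3360 m
margins: 0.0400+0.1000+0.0250 = 0.1650 m
S_min ≈ 0.1500+0.6250+0.3360+0.1650  ⇒  S_min = 319/250 m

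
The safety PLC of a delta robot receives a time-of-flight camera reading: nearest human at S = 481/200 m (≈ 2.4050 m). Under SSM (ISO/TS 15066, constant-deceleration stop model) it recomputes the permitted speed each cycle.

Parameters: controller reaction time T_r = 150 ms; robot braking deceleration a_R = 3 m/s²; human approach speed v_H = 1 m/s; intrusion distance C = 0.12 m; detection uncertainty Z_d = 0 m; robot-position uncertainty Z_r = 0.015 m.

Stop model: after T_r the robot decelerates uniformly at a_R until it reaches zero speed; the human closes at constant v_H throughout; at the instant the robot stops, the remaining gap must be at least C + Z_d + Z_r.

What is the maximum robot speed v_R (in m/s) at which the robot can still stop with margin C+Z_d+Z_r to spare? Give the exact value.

v_R_max = 12/5 m/s = 2.4000 m/s

collect terms ⇒ (1/6)·v_R² + (29/60)·v_R + (-53/25) = 0
  disc = (29/60)² − 4·(1/6)·(-53/25) = 5929/3600 ; √disc = 77/60
  v_R = (−(29/60) + 77/60) / (2·(1/6)) = 12/5 m/s
check:
braking lasts T_s = (12/5)/3 = 0.8000 s
robot in T_r: 2.4000·0.1500 = 0.3600 m
robot under decel: 2.4000²/(2·3.0000) = 0.9600 m
person approaches 1.0000·(0.1500+0.8000) = 0.9500 m
C+Z_d+Z_r = 0.1200+0.0000+0.0150 = 0.1350 m
sum ≈ 0.3600+0.9600+0.9500+0.1350 ≈ 2.4050 m = S ✓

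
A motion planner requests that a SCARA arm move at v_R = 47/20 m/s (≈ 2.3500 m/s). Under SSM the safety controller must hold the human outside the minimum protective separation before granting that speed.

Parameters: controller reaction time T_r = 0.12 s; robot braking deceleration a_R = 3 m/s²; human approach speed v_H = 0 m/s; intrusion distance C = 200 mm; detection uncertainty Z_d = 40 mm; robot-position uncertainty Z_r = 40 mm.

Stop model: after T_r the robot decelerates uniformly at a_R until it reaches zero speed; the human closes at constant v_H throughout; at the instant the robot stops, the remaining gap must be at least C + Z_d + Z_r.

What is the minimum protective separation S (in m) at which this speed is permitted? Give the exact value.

S_min = 17789/12000 m = 1.4824 m

stop time T_s = (47/20)/3 = 0.7833 s
robot covers v_R·T_r = 2.3500·0.1200 = 0.2820 m before braking
braking distance = 2.3500²/(2·3.0000) = 0.9204 m
human closes 0.0000·0.9033 = 0.0000 m
C+Z_d+Z_r = 0.2000+0.0400+0.0400 = 0.2800 m
S_min ≈ 0.2820+0.9204+0.0000+0.2800  ⇒  S_min = 17789/12000 m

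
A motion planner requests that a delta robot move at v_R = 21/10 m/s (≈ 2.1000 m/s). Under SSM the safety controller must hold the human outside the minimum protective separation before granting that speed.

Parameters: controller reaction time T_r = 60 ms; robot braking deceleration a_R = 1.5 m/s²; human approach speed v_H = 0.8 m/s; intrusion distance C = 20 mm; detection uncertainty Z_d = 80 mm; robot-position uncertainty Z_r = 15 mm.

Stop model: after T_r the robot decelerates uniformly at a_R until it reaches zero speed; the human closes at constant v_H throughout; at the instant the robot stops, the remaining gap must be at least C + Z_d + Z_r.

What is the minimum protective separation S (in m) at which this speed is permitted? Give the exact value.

T_s = v_R/a_R = (21/10)/(3/2) = 1.4000 s
robot in T_r: 2.1000·0.0600 = 0.1260 m
braking distance = 2.1000²/(2·1.5000) = 1.4700 m
person approaches 0.8000·(0.0600+1.4000) = 1.1680 m
residual clearance needed = 0.0200+0.0800+0.0150 = 0.1150 m
S_min ≈ 0.1260+1.4700+1.1680+0.1150  ⇒  S_min = 2879/1000 m

S_min = 2879/1000 m = 2.8790 m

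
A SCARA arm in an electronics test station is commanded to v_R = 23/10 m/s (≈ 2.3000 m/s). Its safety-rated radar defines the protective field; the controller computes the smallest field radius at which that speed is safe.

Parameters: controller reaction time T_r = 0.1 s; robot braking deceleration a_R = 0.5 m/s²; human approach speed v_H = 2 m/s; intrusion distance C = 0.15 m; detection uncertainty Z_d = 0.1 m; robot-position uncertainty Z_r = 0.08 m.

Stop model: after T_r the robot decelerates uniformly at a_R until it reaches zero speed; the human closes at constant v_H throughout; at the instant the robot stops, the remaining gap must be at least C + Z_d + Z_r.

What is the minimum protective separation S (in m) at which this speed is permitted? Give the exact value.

S_min = 61/4 m = 15.2500 m

T_s = v_R/a_R = (23/10)/(1/2) = 4.6000 s
reaction-phase robot travel = 2.3000·0.1000 = 0.2300 m
robot covers 2.3000·4.6000 − ½·0.5000·4.6000² = 5.2900 m while stopping
human closes 2.0000·4.7000 = 9.4000 m
margins: 0.1500+0.1000+0.0800 = 0.3300 m
S_min ≈ 0.2300+5.2900+9.4000+0.3300  ⇒  S_min = 61/4 m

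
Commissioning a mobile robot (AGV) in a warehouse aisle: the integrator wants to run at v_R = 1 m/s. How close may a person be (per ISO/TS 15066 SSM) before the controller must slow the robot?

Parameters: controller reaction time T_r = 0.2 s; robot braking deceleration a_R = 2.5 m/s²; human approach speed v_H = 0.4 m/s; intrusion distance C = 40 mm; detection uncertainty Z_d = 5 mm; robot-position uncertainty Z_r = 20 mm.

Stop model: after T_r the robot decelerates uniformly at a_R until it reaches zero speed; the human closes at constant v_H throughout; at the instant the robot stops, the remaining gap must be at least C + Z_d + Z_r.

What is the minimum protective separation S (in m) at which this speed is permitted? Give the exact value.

T_s = v_R/a_R = 1/(5/2) = 0.4000 s
robot covers v_R·T_r = 1.0000·0.2000 = 0.2000 m before braking
robot under decel: 1.0000²/(2·2.5000) = 0.2000 m
human over T_r+T_s: 0.4000·(0.2000+0.4000) = 0.2400 m
C+Z_d+Z_r = 0.0400+0.0050+0.0200 = 0.0650 m
S_min ≈ 0.2000+0.2000+0.2400+0.0650  ⇒  S_min = 141/200 m

S_min = 141/200 m = 0.7050 m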